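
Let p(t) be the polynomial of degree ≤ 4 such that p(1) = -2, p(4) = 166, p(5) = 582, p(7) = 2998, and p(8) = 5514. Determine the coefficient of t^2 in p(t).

Write p(t) = at^4 + bt^3 + ct^2 + dt + e. Substituting each data point gives a linear system:
  a + b + c + d + e = -2
  256a + 64b + 16c + 4d + e = 166
  625a + 125b + 25c + 5d + e = 582
  2401a + 343b + 49c + 7d + e = 2998
  4096a + 512b + 64c + 8d + e = 5514
Solving the system yields a = 2, b = -5, c = -2, d = 1, e = 2.
So p(t) = 2t^4 - 5t^3 - 2t^2 + t + 2.
The coefficient of t^2 is -2.

-2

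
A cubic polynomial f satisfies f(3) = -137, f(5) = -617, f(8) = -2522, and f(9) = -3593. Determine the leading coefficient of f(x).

Write f(x) = ax^3 + bx^2 + cx + d. Substituting each data point gives a linear system:
  27a + 9b + 3c + d = -137
  125a + 25b + 5c + d = -617
  512a + 64b + 8c + d = -2522
  729a + 81b + 9c + d = -3593
Solving the system yields a = -5, b = 1, c = -3, d = -2.
So f(x) = -5x^3 + x^2 - 3x - 2.
The leading coefficient is -5.

-5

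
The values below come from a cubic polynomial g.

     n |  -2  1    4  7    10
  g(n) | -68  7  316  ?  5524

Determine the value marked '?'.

1831

The 4 known points determine the degree-3 polynomial uniquely.
Write g(n) = an^3 + bn^2 + cn + d. Substituting each data point gives a linear system:
  -8a + 4b - 2c + d = -68
  a + b + c + d = 7
  64a + 16b + 4c + d = 316
  1000a + 100b + 10c + d = 5524
Solving the system yields a = 6, b = -5, c = 2, d = 4.
So g(n) = 6n^3 - 5n^2 + 2n + 4.
Then g(7) = 1831.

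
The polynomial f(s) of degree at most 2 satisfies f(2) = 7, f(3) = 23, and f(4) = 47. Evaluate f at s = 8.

223

Write f(s) = as^2 + bs + c. Substituting each data point gives a linear system:
  4a + 2b + c = 7
  9a + 3b + c = 23
  16a + 4b + c = 47
Solving the system yields a = 4, b = -4, c = -1.
So f(s) = 4s^2 - 4s - 1.
Then f(8) = 223.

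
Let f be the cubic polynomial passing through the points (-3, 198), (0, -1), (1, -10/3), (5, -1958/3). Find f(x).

f(x) = -6x^3 + 4x^2 - (1/3)x - 1

Write f(x) = ax^3 + bx^2 + cx + d. Substituting each data point gives a linear system:
  -27a + 9b - 3c + d = 198
  d = -1
  a + b + c + d = -10/3
  125a + 25b + 5c + d = -1958/3
Solving the system yields a = -6, b = 4, c = -1/3, d = -1.
So f(x) = -6x³ + 4x² - (1/3)x - 1.
Check: f(-3) = 198. ✓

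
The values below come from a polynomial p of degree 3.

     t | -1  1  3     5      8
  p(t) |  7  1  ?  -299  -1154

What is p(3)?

The 4 known points determine the degree-3 polynomial uniquely.
Write p(t) = at^3 + bt^2 + ct + d. Substituting each data point gives a linear system:
  -a + b - c + d = 7
  a + b + c + d = 1
  125a + 25b + 5c + d = -299
  512a + 64b + 8c + d = -1154
Solving the system yields a = -2, b = -2, c = -1, d = 6.
So p(t) = -2t³ - 2t² - t + 6.
Then p(3) = -69.

-69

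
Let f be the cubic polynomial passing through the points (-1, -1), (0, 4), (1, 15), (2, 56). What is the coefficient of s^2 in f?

3

Write f(s) = as^3 + bs^2 + cs + d. Substituting each data point gives a linear system:
  -a + b - c + d = -1
  d = 4
  a + b + c + d = 15
  8a + 4b + 2c + d = 56
Solving the system yields a = 4, b = 3, c = 4, d = 4.
So f(s) = 4s^3 + 3s^2 + 4s + 4.
The coefficient of s^2 is 3.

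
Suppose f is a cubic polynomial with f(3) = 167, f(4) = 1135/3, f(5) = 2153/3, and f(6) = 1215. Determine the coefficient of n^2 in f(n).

Write f(n) = an^3 + bn^2 + cn + d. Substituting each data point gives a linear system:
  27a + 9b + 3c + d = 167
  64a + 16b + 4c + d = 1135/3
  125a + 25b + 5c + d = 2153/3
  216a + 36b + 6c + d = 1215
Solving the system yields a = 5, b = 4, c = -5/3, d = 1.
So f(n) = 5n^3 + 4n^2 - (5/3)n + 1.
The coefficient of n^2 is 4.

4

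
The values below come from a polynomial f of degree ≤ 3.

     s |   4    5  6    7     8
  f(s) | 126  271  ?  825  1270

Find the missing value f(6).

On equispaced nodes a degree-3 polynomial has vanishing fourth forward difference, so
  f(4) - 4·f(5) + 6·f(6) - 4·f(7) + f(8) = 0.
Substituting the known values and solving for f(6):
  6·f(6) = 2988
  f(6) = 498.

498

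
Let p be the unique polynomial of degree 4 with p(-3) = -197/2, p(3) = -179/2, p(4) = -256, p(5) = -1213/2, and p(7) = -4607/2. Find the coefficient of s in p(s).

-3

Write p(s) = as^4 + bs^3 + cs^2 + ds + e. Substituting each data point gives a linear system:
  81a - 27b + 9c - 3d + e = -197/2
  81a + 27b + 9c + 3d + e = -179/2
  256a + 64b + 16c + 4d + e = -256
  625a + 125b + 25c + 5d + e = -1213/2
  2401a + 343b + 49c + 7d + e = -4607/2
Solving the system yields a = -1, b = 1/2, c = -1, d = -3, e = -4.
So p(s) = -s^4 + (1/2)s^3 - s^2 - 3s - 4.
The coefficient of s is -3.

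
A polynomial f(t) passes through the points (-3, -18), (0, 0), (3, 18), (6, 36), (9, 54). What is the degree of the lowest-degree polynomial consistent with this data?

Forward differences of the values at t = -3, 0, 3, 6, 9:
  f  : -18  0  18  36  54
  Δ  : 18  18  18  18
  Δ^2: 0  0  0
  Δ^3: 0  0
  Δ^4: 0
The first differences are constant (18) and nonzero, while all higher differences vanish, so the minimal degree is 1.

1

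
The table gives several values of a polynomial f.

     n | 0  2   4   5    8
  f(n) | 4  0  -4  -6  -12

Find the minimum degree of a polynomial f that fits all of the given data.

1

Divided differences on the nodes 0, 2, 4, 5, 8:
  order 0: 4  0  -4  -6  -12
  order 1: -2  -2  -2  -2
  order 2: 0  0  0
  order 3: 0  0
  order 4: 0
The order-1 divided differences are all -2 (nonzero) and every higher order vanishes, so the data lies on a polynomial of degree exactly 1.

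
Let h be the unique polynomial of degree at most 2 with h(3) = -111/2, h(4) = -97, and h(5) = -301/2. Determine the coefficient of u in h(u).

1/2

Write h(u) = au^2 + bu + c. Substituting each data point gives a linear system:
  9a + 3b + c = -111/2
  16a + 4b + c = -97
  25a + 5b + c = -301/2
Solving the system yields a = -6, b = 1/2, c = -3.
So h(u) = -6u^2 + (1/2)u - 3.
The coefficient of u is 1/2.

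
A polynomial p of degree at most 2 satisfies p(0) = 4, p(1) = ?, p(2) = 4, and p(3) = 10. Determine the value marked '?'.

2

The 3 known points determine the degree-2 polynomial uniquely.
Write p(s) = as^2 + bs + c. Substituting each data point gives a linear system:
  c = 4
  4a + 2b + c = 4
  9a + 3b + c = 10
Solving the system yields a = 2, b = -4, c = 4.
So p(s) = 2s^2 - 4s + 4.
Then p(1) = 2.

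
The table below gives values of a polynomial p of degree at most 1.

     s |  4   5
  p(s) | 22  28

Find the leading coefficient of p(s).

6

Write p(s) = as + b. Substituting each data point gives a linear system:
  4a + b = 22
  5a + b = 28
Solving the system yields a = 6, b = -2.
So p(s) = 6s - 2.
The leading coefficient is 6.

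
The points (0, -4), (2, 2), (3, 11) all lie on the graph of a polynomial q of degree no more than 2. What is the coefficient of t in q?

Write q(t) = at^2 + bt + c. Substituting each data point gives a linear system:
  c = -4
  4a + 2b + c = 2
  9a + 3b + c = 11
Solving the system yields a = 2, b = -1, c = -4.
So q(t) = 2t² - t - 4.
The coefficient of t is -1.

-1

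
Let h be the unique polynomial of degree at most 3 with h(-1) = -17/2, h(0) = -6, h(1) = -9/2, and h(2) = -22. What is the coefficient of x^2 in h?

-1/2

Write h(x) = ax^3 + bx^2 + cx + d. Substituting each data point gives a linear system:
  -a + b - c + d = -17/2
  d = -6
  a + b + c + d = -9/2
  8a + 4b + 2c + d = -22
Solving the system yields a = -3, b = -1/2, c = 5, d = -6.
So h(x) = -3x³ - (1/2)x² + 5x - 6.
The coefficient of x^2 is -1/2.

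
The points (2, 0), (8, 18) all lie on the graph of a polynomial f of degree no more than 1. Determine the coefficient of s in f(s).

Write f(s) = as + b. Substituting each data point gives a linear system:
  2a + b = 0
  8a + b = 18
Solving the system yields a = 3, b = -6.
So f(s) = 3s - 6.
The leading coefficient is 3.

3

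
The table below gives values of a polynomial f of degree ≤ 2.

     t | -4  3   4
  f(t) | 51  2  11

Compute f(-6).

Write f(t) = at^2 + bt + c. Substituting each data point gives a linear system:
  16a - 4b + c = 51
  9a + 3b + c = 2
  16a + 4b + c = 11
Solving the system yields a = 2, b = -5, c = -1.
So f(t) = 2t^2 - 5t - 1.
Then f(-6) = 101.

101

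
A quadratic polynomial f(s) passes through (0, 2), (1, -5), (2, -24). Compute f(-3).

-49

Forward differences of the values at s = 0, 1, 2:
  f  : 2  -5  -24
  Δ  : -7  -19
  Δ^2: -12
The second differences are constant, confirming degree 2.
Interpolating (Newton forward form) and evaluating at s = -3 gives f(-3) = -49.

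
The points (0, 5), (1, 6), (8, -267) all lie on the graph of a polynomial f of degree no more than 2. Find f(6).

-139

Using the Lagrange interpolation formula with nodes 0, 1, 8:
  L_0(t) = (t - 1)(t - 8) / 8
  L_1(t) = t(t - 8) / -7
  L_2(t) = t(t - 1) / 56
Then f(t) = 5·L_0(t) + 6·L_1(t) - 267·L_2(t).
Expanding and collecting terms gives f(t) = -5t² + 6t + 5.
Evaluating at t = 6: f(6) = -139.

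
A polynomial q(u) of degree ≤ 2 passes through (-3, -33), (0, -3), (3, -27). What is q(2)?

Forward differences of the values at u = -3, 0, 3:
  q  : -33  -3  -27
  Δ  : 30  -24
  Δ^2: -54
The second differences are constant, confirming degree 2.
Interpolating (Newton forward form) and evaluating at u = 2 gives q(2) = -13.

-13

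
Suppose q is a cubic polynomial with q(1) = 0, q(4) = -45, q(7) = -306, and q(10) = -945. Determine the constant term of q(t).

Write q(t) = at^3 + bt^2 + ct + d. Substituting each data point gives a linear system:
  a + b + c + d = 0
  64a + 16b + 4c + d = -45
  343a + 49b + 7c + d = -306
  1000a + 100b + 10c + d = -945
Solving the system yields a = -1, b = 0, c = 6, d = -5.
So q(t) = -t³ + 6t - 5.
The constant term is -5.

-5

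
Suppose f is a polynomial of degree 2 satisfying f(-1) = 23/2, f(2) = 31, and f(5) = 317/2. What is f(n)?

Write f(n) = an^2 + bn + c. Substituting each data point gives a linear system:
  a - b + c = 23/2
  4a + 2b + c = 31
  25a + 5b + c = 317/2
Solving the system yields a = 6, b = 1/2, c = 6.
So f(n) = 6n^2 + (1/2)n + 6.
Check: f(5) = 317/2. ✓

f(n) = 6n^2 + (1/2)n + 6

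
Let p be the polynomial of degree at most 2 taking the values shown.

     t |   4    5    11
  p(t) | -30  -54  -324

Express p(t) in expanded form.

Using the Lagrange interpolation formula with nodes 4, 5, 11:
  L_0(t) = (t - 5)(t - 11) / 7
  L_1(t) = (t - 4)(t - 11) / -6
  L_2(t) = (t - 4)(t - 5) / 42
Then p(t) = -30·L_0(t) - 54·L_1(t) - 324·L_2(t).
Expanding and collecting terms gives p(t) = -3t^2 + 3t + 6.
Check: p(11) = -324. ✓

p(t) = -3t^2 + 3t + 6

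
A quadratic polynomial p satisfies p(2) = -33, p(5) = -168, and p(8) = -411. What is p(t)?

Using the Lagrange interpolation formula with nodes 2, 5, 8:
  L_0(t) = (t - 5)(t - 8) / 18
  L_1(t) = (t - 2)(t - 8) / -9
  L_2(t) = (t - 2)(t - 5) / 18
Then p(t) = -33·L_0(t) - 168·L_1(t) - 411·L_2(t).
Expanding and collecting terms gives p(t) = -6t² - 3t - 3.
Check: p(5) = -168. ✓

p(t) = -6t^2 - 3t - 3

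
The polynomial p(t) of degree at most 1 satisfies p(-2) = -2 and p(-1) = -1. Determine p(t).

Write p(t) = at + b. Substituting each data point gives a linear system:
  -2a + b = -2
  -a + b = -1
Solving the system yields a = 1, b = 0.
So p(t) = t.
Check: p(-2) = -2. ✓

p(t) = t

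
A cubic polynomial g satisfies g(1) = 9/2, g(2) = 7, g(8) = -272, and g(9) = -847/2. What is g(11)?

Using the Lagrange interpolation formula with nodes 1, 2, 8, 9:
  L_0(x) = (x - 2)(x - 8)(x - 9) / -56
  L_1(x) = (x - 1)(x - 8)(x - 9) / 42
  L_2(x) = (x - 1)(x - 2)(x - 9) / -42
  L_3(x) = (x - 1)(x - 2)(x - 8) / 56
Then g(x) = 9/2·L_0(x) + 7·L_1(x) - 272·L_2(x) - 847/2·L_3(x).
Expanding and collecting terms gives g(x) = -x³ + 4x² - (5/2)x + 4.
Evaluating at x = 11: g(11) = -1741/2.

-1741/2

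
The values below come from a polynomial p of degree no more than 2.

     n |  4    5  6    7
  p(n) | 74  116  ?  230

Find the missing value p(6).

168

The 3 known points determine the degree-2 polynomial uniquely.
Write p(n) = an^2 + bn + c. Substituting each data point gives a linear system:
  16a + 4b + c = 74
  25a + 5b + c = 116
  49a + 7b + c = 230
Solving the system yields a = 5, b = -3, c = 6.
So p(n) = 5n^2 - 3n + 6.
Then p(6) = 168.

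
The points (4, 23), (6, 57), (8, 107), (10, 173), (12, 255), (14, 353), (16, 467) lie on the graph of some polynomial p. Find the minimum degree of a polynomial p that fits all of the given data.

2

Forward differences of the values at s = 4, 6, 8, 10, 12, 14, 16:
  p  : 23  57  107  173  255  353  467
  Δ  : 34  50  66  82  98  114
  Δ^2: 16  16  16  16  16
  Δ^3: 0  0  0  0
  Δ^4: 0  0  0
  Δ^5: 0  0
  Δ^6: 0
The second differences are constant (16) and nonzero, while all higher differences vanish, so the minimal degree is 2.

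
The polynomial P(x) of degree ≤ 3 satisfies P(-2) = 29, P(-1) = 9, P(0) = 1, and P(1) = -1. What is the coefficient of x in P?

Write P(x) = ax^3 + bx^2 + cx + d. Substituting each data point gives a linear system:
  -8a + 4b - 2c + d = 29
  -a + b - c + d = 9
  d = 1
  a + b + c + d = -1
Solving the system yields a = -1, b = 3, c = -4, d = 1.
So P(x) = -x³ + 3x² - 4x + 1.
The coefficient of x is -4.

-4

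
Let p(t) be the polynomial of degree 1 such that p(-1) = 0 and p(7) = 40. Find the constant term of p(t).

5

Write p(t) = at + b. Substituting each data point gives a linear system:
  -a + b = 0
  7a + b = 40
Solving the system yields a = 5, b = 5.
So p(t) = 5t + 5.
The constant term is 5.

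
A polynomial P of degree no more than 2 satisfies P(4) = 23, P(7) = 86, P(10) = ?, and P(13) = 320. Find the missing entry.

185

On equispaced nodes a degree-2 polynomial has vanishing third forward difference, so
  - P(4) + 3·P(7) - 3·P(10) + P(13) = 0.
Substituting the known values and solving for P(10):
  -3·P(10) = -555
  P(10) = 185.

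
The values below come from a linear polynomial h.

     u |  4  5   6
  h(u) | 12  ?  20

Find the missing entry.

16

The 2 known points determine the degree-1 polynomial uniquely.
Write h(u) = au + b. Substituting each data point gives a linear system:
  4a + b = 12
  6a + b = 20
Solving the system yields a = 4, b = -4.
So h(u) = 4u - 4.
Then h(5) = 16.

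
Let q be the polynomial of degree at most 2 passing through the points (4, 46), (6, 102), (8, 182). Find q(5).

Write q(u) = au^2 + bu + c. Substituting each data point gives a linear system:
  16a + 4b + c = 46
  36a + 6b + c = 102
  64a + 8b + c = 182
Solving the system yields a = 3, b = -2, c = 6.
So q(u) = 3u^2 - 2u + 6.
Then q(5) = 71.

71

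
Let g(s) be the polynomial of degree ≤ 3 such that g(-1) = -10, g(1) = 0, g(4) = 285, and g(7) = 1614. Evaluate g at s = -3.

Using the Lagrange interpolation formula with nodes -1, 1, 4, 7:
  L_0(s) = (s - 1)(s - 4)(s - 7) / -80
  L_1(s) = (s + 1)(s - 4)(s - 7) / 36
  L_2(s) = (s + 1)(s - 1)(s - 7) / -45
  L_3(s) = (s + 1)(s - 1)(s - 4) / 144
Then g(s) = -10·L_0(s) + 0·L_1(s) + 285·L_2(s) + 1614·L_3(s).
Expanding and collecting terms gives g(s) = 5s^3 - 2s^2 - 3.
Evaluating at s = -3: g(-3) = -156.

-156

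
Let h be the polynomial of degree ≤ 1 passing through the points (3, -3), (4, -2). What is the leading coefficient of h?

1

Write h(t) = at + b. Substituting each data point gives a linear system:
  3a + b = -3
  4a + b = -2
Solving the system yields a = 1, b = -6.
So h(t) = t - 6.
The leading coefficient is 1.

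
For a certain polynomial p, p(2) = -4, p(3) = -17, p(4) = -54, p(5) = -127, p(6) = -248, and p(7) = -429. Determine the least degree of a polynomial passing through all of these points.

Forward differences of the values at u = 2, 3, 4, 5, 6, 7:
  p  : -4  -17  -54  -127  -248  -429
  Δ  : -13  -37  -73  -121  -181
  Δ^2: -24  -36  -48  -60
  Δ^3: -12  -12  -12
  Δ^4: 0  0
  Δ^5: 0
The third differences are constant (-12) and nonzero, while all higher differences vanish, so the minimal degree is 3.

3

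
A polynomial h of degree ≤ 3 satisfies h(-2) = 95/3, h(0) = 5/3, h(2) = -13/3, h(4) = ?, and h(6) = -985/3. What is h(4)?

-247/3

The 4 known points determine the degree-3 polynomial uniquely.
Write h(x) = ax^3 + bx^2 + cx + d. Substituting each data point gives a linear system:
  -8a + 4b - 2c + d = 95/3
  d = 5/3
  8a + 4b + 2c + d = -13/3
  216a + 36b + 6c + d = -985/3
Solving the system yields a = -2, b = 3, c = -1, d = 5/3.
So h(x) = -2x^3 + 3x^2 - x + 5/3.
Then h(4) = -247/3.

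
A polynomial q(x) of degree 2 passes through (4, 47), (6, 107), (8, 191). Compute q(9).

Write q(x) = ax^2 + bx + c. Substituting each data point gives a linear system:
  16a + 4b + c = 47
  36a + 6b + c = 107
  64a + 8b + c = 191
Solving the system yields a = 3, b = 0, c = -1.
So q(x) = 3x^2 - 1.
Then q(9) = 242.

242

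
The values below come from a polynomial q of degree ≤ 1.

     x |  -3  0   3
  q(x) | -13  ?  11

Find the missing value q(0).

-1

On equispaced nodes a degree-1 polynomial has vanishing second forward difference, so
  q(-3) - 2·q(0) + q(3) = 0.
Substituting the known values and solving for q(0):
  -2·q(0) = 2
  q(0) = -1.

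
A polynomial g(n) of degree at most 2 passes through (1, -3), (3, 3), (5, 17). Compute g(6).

Write g(n) = an^2 + bn + c. Substituting each data point gives a linear system:
  a + b + c = -3
  9a + 3b + c = 3
  25a + 5b + c = 17
Solving the system yields a = 1, b = -1, c = -3.
So g(n) = n^2 - n - 3.
Then g(6) = 27.

27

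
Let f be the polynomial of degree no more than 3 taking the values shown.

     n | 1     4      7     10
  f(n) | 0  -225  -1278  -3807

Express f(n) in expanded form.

Write f(n) = an^3 + bn^2 + cn + d. Substituting each data point gives a linear system:
  a + b + c + d = 0
  64a + 16b + 4c + d = -225
  343a + 49b + 7c + d = -1278
  1000a + 100b + 10c + d = -3807
Solving the system yields a = -4, b = 2, c = -1, d = 3.
So f(n) = -4n^3 + 2n^2 - n + 3.
Check: f(1) = 0. ✓

f(n) = -4n^3 + 2n^2 - n + 3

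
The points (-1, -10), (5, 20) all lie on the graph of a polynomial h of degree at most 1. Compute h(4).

Using the Lagrange interpolation formula with nodes -1, 5:
  L_0(x) = (x - 5) / -6
  L_1(x) = (x + 1) / 6
Then h(x) = -10·L_0(x) + 20·L_1(x).
Expanding and collecting terms gives h(x) = 5x - 5.
Evaluating at x = 4: h(4) = 15.

15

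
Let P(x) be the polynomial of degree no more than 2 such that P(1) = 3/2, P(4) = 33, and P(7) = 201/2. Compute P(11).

Using the Lagrange interpolation formula with nodes 1, 4, 7:
  L_0(x) = (x - 4)(x - 7) / 18
  L_1(x) = (x - 1)(x - 7) / -9
  L_2(x) = (x - 1)(x - 4) / 18
Then P(x) = 3/2·L_0(x) + 33·L_1(x) + 201/2·L_2(x).
Expanding and collecting terms gives P(x) = 2x^2 + (1/2)x - 1.
Evaluating at x = 11: P(11) = 493/2.

493/2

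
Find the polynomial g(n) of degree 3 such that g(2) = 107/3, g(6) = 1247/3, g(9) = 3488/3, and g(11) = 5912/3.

g(n) = n^3 + 5n^2 + 3n + 5/3

Using the Lagrange interpolation formula with nodes 2, 6, 9, 11:
  L_0(n) = (n - 6)(n - 9)(n - 11) / -252
  L_1(n) = (n - 2)(n - 9)(n - 11) / 60
  L_2(n) = (n - 2)(n - 6)(n - 11) / -42
  L_3(n) = (n - 2)(n - 6)(n - 9) / 90
Then g(n) = 107/3·L_0(n) + 1247/3·L_1(n) + 3488/3·L_2(n) + 5912/3·L_3(n).
Expanding and collecting terms gives g(n) = n³ + 5n² + 3n + 5/3.
Check: g(6) = 1247/3. ✓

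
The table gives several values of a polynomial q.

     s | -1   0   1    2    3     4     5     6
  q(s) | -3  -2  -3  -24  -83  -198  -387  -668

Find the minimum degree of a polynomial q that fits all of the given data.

3

Forward differences of the values at s = -1, 0, 1, 2, 3, 4, 5, 6:
  q  : -3  -2  -3  -24  -83  -198  -387  -668
  Δ  : 1  -1  -21  -59  -115  -189  -281
  Δ^2: -2  -20  -38  -56  -74  -92
  Δ^3: -18  -18  -18  -18  -18
  Δ^4: 0  0  0  0
  Δ^5: 0  0  0
  Δ^6: 0  0
  Δ^7: 0
The third differences are constant (-18) and nonzero, while all higher differences vanish, so the minimal degree is 3.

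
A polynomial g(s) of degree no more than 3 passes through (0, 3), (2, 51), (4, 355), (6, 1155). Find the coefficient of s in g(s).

Write g(s) = as^3 + bs^2 + cs + d. Substituting each data point gives a linear system:
  d = 3
  8a + 4b + 2c + d = 51
  64a + 16b + 4c + d = 355
  216a + 36b + 6c + d = 1155
Solving the system yields a = 5, b = 2, c = 0, d = 3.
So g(s) = 5s^3 + 2s^2 + 3.
The coefficient of s is 0.

0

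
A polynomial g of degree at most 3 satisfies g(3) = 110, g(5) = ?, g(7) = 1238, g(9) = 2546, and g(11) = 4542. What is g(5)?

The 4 known points determine the degree-3 polynomial uniquely.
Write g(u) = au^3 + bu^2 + cu + d. Substituting each data point gives a linear system:
  27a + 9b + 3c + d = 110
  343a + 49b + 7c + d = 1238
  729a + 81b + 9c + d = 2546
  1331a + 121b + 11c + d = 4542
Solving the system yields a = 3, b = 5, c = -5, d = -1.
So g(u) = 3u³ + 5u² - 5u - 1.
Then g(5) = 474.

474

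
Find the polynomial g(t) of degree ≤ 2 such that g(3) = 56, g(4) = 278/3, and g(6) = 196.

g(t) = 5t^2 + (5/3)t + 6

Write g(t) = at^2 + bt + c. Substituting each data point gives a linear system:
  9a + 3b + c = 56
  16a + 4b + c = 278/3
  36a + 6b + c = 196
Solving the system yields a = 5, b = 5/3, c = 6.
So g(t) = 5t² + (5/3)t + 6.
Check: g(3) = 56. ✓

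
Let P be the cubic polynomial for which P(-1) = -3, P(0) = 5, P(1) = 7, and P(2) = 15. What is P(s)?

Using the Lagrange interpolation formula with nodes -1, 0, 1, 2:
  L_0(s) = s(s - 1)(s - 2) / -6
  L_1(s) = (s + 1)(s - 1)(s - 2) / 2
  L_2(s) = (s + 1)s(s - 2) / -2
  L_3(s) = (s + 1)s(s - 1) / 6
Then P(s) = -3·L_0(s) + 5·L_1(s) + 7·L_2(s) + 15·L_3(s).
Expanding and collecting terms gives P(s) = 2s^3 - 3s^2 + 3s + 5.
Check: P(-1) = -3. ✓

P(s) = 2s^3 - 3s^2 + 3s + 5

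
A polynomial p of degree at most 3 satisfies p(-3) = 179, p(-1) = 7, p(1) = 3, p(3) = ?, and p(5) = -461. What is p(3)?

On equispaced nodes a degree-3 polynomial has vanishing fourth forward difference, so
  p(-3) - 4·p(-1) + 6·p(1) - 4·p(3) + p(5) = 0.
Substituting the known values and solving for p(3):
  -4·p(3) = 292
  p(3) = -73.

-73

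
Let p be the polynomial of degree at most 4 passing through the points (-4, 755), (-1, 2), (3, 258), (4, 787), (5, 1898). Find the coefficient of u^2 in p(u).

Write p(u) = au^4 + bu^3 + cu^2 + du + e. Substituting each data point gives a linear system:
  256a - 64b + 16c - 4d + e = 755
  a - b + c - d + e = 2
  81a + 27b + 9c + 3d + e = 258
  256a + 64b + 16c + 4d + e = 787
  625a + 125b + 25c + 5d + e = 1898
Solving the system yields a = 3, b = 0, c = 0, d = 4, e = 3.
So p(u) = 3u⁴ + 4u + 3.
The coefficient of u^2 is 0.

0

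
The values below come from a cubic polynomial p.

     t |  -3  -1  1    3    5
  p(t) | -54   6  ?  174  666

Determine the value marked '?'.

18

On equispaced nodes a degree-3 polynomial has vanishing fourth forward difference, so
  p(-3) - 4·p(-1) + 6·p(1) - 4·p(3) + p(5) = 0.
Substituting the known values and solving for p(1):
  6·p(1) = 108
  p(1) = 18.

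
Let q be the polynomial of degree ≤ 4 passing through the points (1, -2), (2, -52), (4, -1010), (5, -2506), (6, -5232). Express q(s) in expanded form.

q(s) = -4s^4 - s^3 + 4s^2 + 5s - 6

Write q(s) = as^4 + bs^3 + cs^2 + ds + e. Substituting each data point gives a linear system:
  a + b + c + d + e = -2
  16a + 8b + 4c + 2d + e = -52
  256a + 64b + 16c + 4d + e = -1010
  625a + 125b + 25c + 5d + e = -2506
  1296a + 216b + 36c + 6d + e = -5232
Solving the system yields a = -4, b = -1, c = 4, d = 5, e = -6.
So q(s) = -4s⁴ - s³ + 4s² + 5s - 6.
Check: q(6) = -5232. ✓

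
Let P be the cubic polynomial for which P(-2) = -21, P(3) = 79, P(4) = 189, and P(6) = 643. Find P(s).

Using the Lagrange interpolation formula with nodes -2, 3, 4, 6:
  L_0(s) = (s - 3)(s - 4)(s - 6) / -240
  L_1(s) = (s + 2)(s - 4)(s - 6) / 15
  L_2(s) = (s + 2)(s - 3)(s - 6) / -12
  L_3(s) = (s + 2)(s - 3)(s - 4) / 48
Then P(s) = -21·L_0(s) + 79·L_1(s) + 189·L_2(s) + 643·L_3(s).
Expanding and collecting terms gives P(s) = 3s^3 - s + 1.
Check: P(-2) = -21. ✓

P(s) = 3s^3 - s + 1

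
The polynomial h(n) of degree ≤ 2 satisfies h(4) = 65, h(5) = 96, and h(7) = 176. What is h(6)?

Write h(n) = an^2 + bn + c. Substituting each data point gives a linear system:
  16a + 4b + c = 65
  25a + 5b + c = 96
  49a + 7b + c = 176
Solving the system yields a = 3, b = 4, c = 1.
So h(n) = 3n² + 4n + 1.
Then h(6) = 133.

133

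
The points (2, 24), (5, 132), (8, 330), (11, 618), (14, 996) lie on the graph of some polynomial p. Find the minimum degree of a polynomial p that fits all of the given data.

Forward differences of the values at s = 2, 5, 8, 11, 14:
  p  : 24  132  330  618  996
  Δ  : 108  198  288  378
  Δ^2: 90  90  90
  Δ^3: 0  0
  Δ^4: 0
The second differences are constant (90) and nonzero, while all higher differences vanish, so the minimal degree is 2.

2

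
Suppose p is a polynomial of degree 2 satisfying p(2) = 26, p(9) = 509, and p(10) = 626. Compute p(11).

Using the Lagrange interpolation formula with nodes 2, 9, 10:
  L_0(n) = (n - 9)(n - 10) / 56
  L_1(n) = (n - 2)(n - 10) / -7
  L_2(n) = (n - 2)(n - 9) / 8
Then p(n) = 26·L_0(n) + 509·L_1(n) + 626·L_2(n).
Expanding and collecting terms gives p(n) = 6n² + 3n - 4.
Evaluating at n = 11: p(11) = 755.

755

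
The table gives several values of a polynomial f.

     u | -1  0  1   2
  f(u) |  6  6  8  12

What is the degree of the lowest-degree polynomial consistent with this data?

2

Forward differences of the values at u = -1, 0, 1, 2:
  f  : 6  6  8  12
  Δ  : 0  2  4
  Δ^2: 2  2
  Δ^3: 0
The second differences are constant (2) and nonzero, while all higher differences vanish, so the minimal degree is 2.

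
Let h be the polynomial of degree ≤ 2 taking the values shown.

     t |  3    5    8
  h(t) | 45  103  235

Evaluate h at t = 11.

421

Write h(t) = at^2 + bt + c. Substituting each data point gives a linear system:
  9a + 3b + c = 45
  25a + 5b + c = 103
  64a + 8b + c = 235
Solving the system yields a = 3, b = 5, c = 3.
So h(t) = 3t^2 + 5t + 3.
Then h(11) = 421.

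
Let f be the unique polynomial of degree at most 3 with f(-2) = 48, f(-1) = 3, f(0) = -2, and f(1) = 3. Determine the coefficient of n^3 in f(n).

-5

Write f(n) = an^3 + bn^2 + cn + d. Substituting each data point gives a linear system:
  -8a + 4b - 2c + d = 48
  -a + b - c + d = 3
  d = -2
  a + b + c + d = 3
Solving the system yields a = -5, b = 5, c = 5, d = -2.
So f(n) = -5n³ + 5n² + 5n - 2.
The leading coefficient is -5.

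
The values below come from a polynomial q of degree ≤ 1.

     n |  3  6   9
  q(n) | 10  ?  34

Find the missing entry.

22

The 2 known points determine the degree-1 polynomial uniquely.
Write q(n) = an + b. Substituting each data point gives a linear system:
  3a + b = 10
  9a + b = 34
Solving the system yields a = 4, b = -2.
So q(n) = 4n - 2.
Then q(6) = 22.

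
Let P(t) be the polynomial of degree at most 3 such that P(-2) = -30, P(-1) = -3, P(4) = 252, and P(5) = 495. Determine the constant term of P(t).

0

Write P(t) = at^3 + bt^2 + ct + d. Substituting each data point gives a linear system:
  -8a + 4b - 2c + d = -30
  -a + b - c + d = -3
  64a + 16b + 4c + d = 252
  125a + 25b + 5c + d = 495
Solving the system yields a = 4, b = 0, c = -1, d = 0.
So P(t) = 4t^3 - t.
The constant term is 0.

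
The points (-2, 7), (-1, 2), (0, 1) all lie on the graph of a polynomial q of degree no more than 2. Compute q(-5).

46

Forward differences of the values at s = -2, -1, 0:
  q  : 7  2  1
  Δ  : -5  -1
  Δ^2: 4
The second differences are constant, confirming degree 2.
Interpolating (Newton forward form) and evaluating at s = -5 gives q(-5) = 46.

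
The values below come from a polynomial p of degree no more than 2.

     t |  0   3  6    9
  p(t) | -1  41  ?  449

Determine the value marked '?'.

191

The 3 known points determine the degree-2 polynomial uniquely.
Write p(t) = at^2 + bt + c. Substituting each data point gives a linear system:
  c = -1
  9a + 3b + c = 41
  81a + 9b + c = 449
Solving the system yields a = 6, b = -4, c = -1.
So p(t) = 6t^2 - 4t - 1.
Then p(6) = 191.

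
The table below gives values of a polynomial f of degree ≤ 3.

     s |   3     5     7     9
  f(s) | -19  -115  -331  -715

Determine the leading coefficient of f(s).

Write f(s) = as^3 + bs^2 + cs + d. Substituting each data point gives a linear system:
  27a + 9b + 3c + d = -19
  125a + 25b + 5c + d = -115
  343a + 49b + 7c + d = -331
  729a + 81b + 9c + d = -715
Solving the system yields a = -1, b = 0, c = 1, d = 5.
So f(s) = -s³ + s + 5.
The leading coefficient is -1.

-1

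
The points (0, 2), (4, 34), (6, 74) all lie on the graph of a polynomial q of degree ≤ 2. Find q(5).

52

Write q(s) = as^2 + bs + c. Substituting each data point gives a linear system:
  c = 2
  16a + 4b + c = 34
  36a + 6b + c = 74
Solving the system yields a = 2, b = 0, c = 2.
So q(s) = 2s^2 + 2.
Then q(5) = 52.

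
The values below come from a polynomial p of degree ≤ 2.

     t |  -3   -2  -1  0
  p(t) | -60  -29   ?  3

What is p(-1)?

The 3 known points determine the degree-2 polynomial uniquely.
Write p(t) = at^2 + bt + c. Substituting each data point gives a linear system:
  9a - 3b + c = -60
  4a - 2b + c = -29
  c = 3
Solving the system yields a = -5, b = 6, c = 3.
So p(t) = -5t^2 + 6t + 3.
Then p(-1) = -8.

-8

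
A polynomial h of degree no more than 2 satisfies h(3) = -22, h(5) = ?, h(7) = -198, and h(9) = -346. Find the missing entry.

-90

The 3 known points determine the degree-2 polynomial uniquely.
Write h(u) = au^2 + bu + c. Substituting each data point gives a linear system:
  9a + 3b + c = -22
  49a + 7b + c = -198
  81a + 9b + c = -346
Solving the system yields a = -5, b = 6, c = 5.
So h(u) = -5u² + 6u + 5.
Then h(5) = -90.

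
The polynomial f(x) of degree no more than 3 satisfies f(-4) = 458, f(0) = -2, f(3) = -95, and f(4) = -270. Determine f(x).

f(x) = -6x^3 + 6x^2 + 5x - 2

Write f(x) = ax^3 + bx^2 + cx + d. Substituting each data point gives a linear system:
  -64a + 16b - 4c + d = 458
  d = -2
  27a + 9b + 3c + d = -95
  64a + 16b + 4c + d = -270
Solving the system yields a = -6, b = 6, c = 5, d = -2.
So f(x) = -6x^3 + 6x^2 + 5x - 2.
Check: f(-4) = 458. ✓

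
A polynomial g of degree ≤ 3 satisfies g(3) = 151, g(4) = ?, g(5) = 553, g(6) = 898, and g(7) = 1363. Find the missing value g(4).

The 4 known points determine the degree-3 polynomial uniquely.
Write g(n) = an^3 + bn^2 + cn + d. Substituting each data point gives a linear system:
  27a + 9b + 3c + d = 151
  125a + 25b + 5c + d = 553
  216a + 36b + 6c + d = 898
  343a + 49b + 7c + d = 1363
Solving the system yields a = 3, b = 6, c = 6, d = -2.
So g(n) = 3n^3 + 6n^2 + 6n - 2.
Then g(4) = 310.

310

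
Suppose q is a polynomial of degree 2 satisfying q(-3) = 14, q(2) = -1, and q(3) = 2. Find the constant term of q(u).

-1

Write q(u) = au^2 + bu + c. Substituting each data point gives a linear system:
  9a - 3b + c = 14
  4a + 2b + c = -1
  9a + 3b + c = 2
Solving the system yields a = 1, b = -2, c = -1.
So q(u) = u² - 2u - 1.
The constant term is -1.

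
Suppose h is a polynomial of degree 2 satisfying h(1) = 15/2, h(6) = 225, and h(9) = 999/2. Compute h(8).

396

Using the Lagrange interpolation formula with nodes 1, 6, 9:
  L_0(s) = (s - 6)(s - 9) / 40
  L_1(s) = (s - 1)(s - 9) / -15
  L_2(s) = (s - 1)(s - 6) / 24
Then h(s) = 15/2·L_0(s) + 225·L_1(s) + 999/2·L_2(s).
Expanding and collecting terms gives h(s) = 6s^2 + (3/2)s.
Evaluating at s = 8: h(8) = 396.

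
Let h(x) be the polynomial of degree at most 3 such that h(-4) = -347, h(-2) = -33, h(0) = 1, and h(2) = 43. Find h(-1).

Write h(x) = ax^3 + bx^2 + cx + d. Substituting each data point gives a linear system:
  -64a + 16b - 4c + d = -347
  -8a + 4b - 2c + d = -33
  d = 1
  8a + 4b + 2c + d = 43
Solving the system yields a = 6, b = 1, c = -5, d = 1.
So h(x) = 6x^3 + x^2 - 5x + 1.
Then h(-1) = 1.

1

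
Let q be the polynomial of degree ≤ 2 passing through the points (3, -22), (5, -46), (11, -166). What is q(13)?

Write q(u) = au^2 + bu + c. Substituting each data point gives a linear system:
  9a + 3b + c = -22
  25a + 5b + c = -46
  121a + 11b + c = -166
Solving the system yields a = -1, b = -4, c = -1.
So q(u) = -u² - 4u - 1.
Then q(13) = -222.

-222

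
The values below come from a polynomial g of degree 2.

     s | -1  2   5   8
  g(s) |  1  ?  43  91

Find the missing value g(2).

On equispaced nodes a degree-2 polynomial has vanishing third forward difference, so
  - g(-1) + 3·g(2) - 3·g(5) + g(8) = 0.
Substituting the known values and solving for g(2):
  3·g(2) = 39
  g(2) = 13.

13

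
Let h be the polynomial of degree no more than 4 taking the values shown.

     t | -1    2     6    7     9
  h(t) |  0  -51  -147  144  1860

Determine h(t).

h(t) = t^4 - 6t^3 - 4t^2 - 3

Write h(t) = at^4 + bt^3 + ct^2 + dt + e. Substituting each data point gives a linear system:
  a - b + c - d + e = 0
  16a + 8b + 4c + 2d + e = -51
  1296a + 216b + 36c + 6d + e = -147
  2401a + 343b + 49c + 7d + e = 144
  6561a + 729b + 81c + 9d + e = 1860
Solving the system yields a = 1, b = -6, c = -4, d = 0, e = -3.
So h(t) = t^4 - 6t^3 - 4t^2 - 3.
Check: h(-1) = 0. ✓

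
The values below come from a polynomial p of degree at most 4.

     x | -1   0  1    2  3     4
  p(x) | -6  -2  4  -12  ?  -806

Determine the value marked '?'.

On equispaced nodes a degree-4 polynomial has vanishing fifth forward difference, so
  - p(-1) + 5·p(0) - 10·p(1) + 10·p(2) - 5·p(3) + p(4) = 0.
Substituting the known values and solving for p(3):
  -5·p(3) = 970
  p(3) = -194.

-194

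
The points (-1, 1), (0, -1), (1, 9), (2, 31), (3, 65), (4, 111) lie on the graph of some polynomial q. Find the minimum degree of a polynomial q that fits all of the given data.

Forward differences of the values at n = -1, 0, 1, 2, 3, 4:
  q  : 1  -1  9  31  65  111
  Δ  : -2  10  22  34  46
  Δ^2: 12  12  12  12
  Δ^3: 0  0  0
  Δ^4: 0  0
  Δ^5: 0
The second differences are constant (12) and nonzero, while all higher differences vanish, so the minimal degree is 2.

2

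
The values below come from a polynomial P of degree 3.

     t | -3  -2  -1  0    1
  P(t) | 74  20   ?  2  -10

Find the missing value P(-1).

4

On equispaced nodes a degree-3 polynomial has vanishing fourth forward difference, so
  P(-3) - 4·P(-2) + 6·P(-1) - 4·P(0) + P(1) = 0.
Substituting the known values and solving for P(-1):
  6·P(-1) = 24
  P(-1) = 4.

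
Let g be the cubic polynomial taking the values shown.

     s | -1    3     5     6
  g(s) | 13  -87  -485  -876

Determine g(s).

g(s) = -5s^3 + 6s^2 - 2s

Write g(s) = as^3 + bs^2 + cs + d. Substituting each data point gives a linear system:
  -a + b - c + d = 13
  27a + 9b + 3c + d = -87
  125a + 25b + 5c + d = -485
  216a + 36b + 6c + d = -876
Solving the system yields a = -5, b = 6, c = -2, d = 0.
So g(s) = -5s³ + 6s² - 2s.
Check: g(5) = -485. ✓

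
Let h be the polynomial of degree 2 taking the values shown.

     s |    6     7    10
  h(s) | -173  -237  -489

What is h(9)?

-395

Using the Lagrange interpolation formula with nodes 6, 7, 10:
  L_0(s) = (s - 7)(s - 10) / 4
  L_1(s) = (s - 6)(s - 10) / -3
  L_2(s) = (s - 6)(s - 7) / 12
Then h(s) = -173·L_0(s) - 237·L_1(s) - 489·L_2(s).
Expanding and collecting terms gives h(s) = -5s^2 + s + 1.
Evaluating at s = 9: h(9) = -395.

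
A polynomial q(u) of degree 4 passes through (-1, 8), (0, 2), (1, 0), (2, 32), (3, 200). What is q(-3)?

Forward differences of the values at u = -1, 0, 1, 2, 3:
  q  : 8  2  0  32  200
  Δ  : -6  -2  32  168
  Δ^2: 4  34  136
  Δ^3: 30  102
  Δ^4: 72
The fourth differences are constant, confirming degree 4.
Interpolating (Newton forward form) and evaluating at u = -3 gives q(-3) = 272.

272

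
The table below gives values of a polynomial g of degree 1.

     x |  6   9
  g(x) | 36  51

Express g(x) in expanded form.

g(x) = 5x + 6

Using the Lagrange interpolation formula with nodes 6, 9:
  L_0(x) = (x - 9) / -3
  L_1(x) = (x - 6) / 3
Then g(x) = 36·L_0(x) + 51·L_1(x).
Expanding and collecting terms gives g(x) = 5x + 6.
Check: g(9) = 51. ✓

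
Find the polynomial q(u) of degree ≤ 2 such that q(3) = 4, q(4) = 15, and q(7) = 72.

q(u) = 2u^2 - 3u - 5

Using the Lagrange interpolation formula with nodes 3, 4, 7:
  L_0(u) = (u - 4)(u - 7) / 4
  L_1(u) = (u - 3)(u - 7) / -3
  L_2(u) = (u - 3)(u - 4) / 12
Then q(u) = 4·L_0(u) + 15·L_1(u) + 72·L_2(u).
Expanding and collecting terms gives q(u) = 2u^2 - 3u - 5.
Check: q(3) = 4. ✓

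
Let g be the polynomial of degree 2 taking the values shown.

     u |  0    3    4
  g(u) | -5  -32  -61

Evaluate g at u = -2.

-37

Using the Lagrange interpolation formula with nodes 0, 3, 4:
  L_0(u) = (u - 3)(u - 4) / 12
  L_1(u) = u(u - 4) / -3
  L_2(u) = u(u - 3) / 4
Then g(u) = -5·L_0(u) - 32·L_1(u) - 61·L_2(u).
Expanding and collecting terms gives g(u) = -5u^2 + 6u - 5.
Evaluating at u = -2: g(-2) = -37.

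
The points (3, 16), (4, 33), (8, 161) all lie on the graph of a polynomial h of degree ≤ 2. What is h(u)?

h(u) = 3u^2 - 4u + 1

Using the Lagrange interpolation formula with nodes 3, 4, 8:
  L_0(u) = (u - 4)(u - 8) / 5
  L_1(u) = (u - 3)(u - 8) / -4
  L_2(u) = (u - 3)(u - 4) / 20
Then h(u) = 16·L_0(u) + 33·L_1(u) + 161·L_2(u).
Expanding and collecting terms gives h(u) = 3u^2 - 4u + 1.
Check: h(4) = 33. ✓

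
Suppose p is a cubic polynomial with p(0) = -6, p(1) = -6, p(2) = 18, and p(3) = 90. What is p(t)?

Write p(t) = at^3 + bt^2 + ct + d. Substituting each data point gives a linear system:
  d = -6
  a + b + c + d = -6
  8a + 4b + 2c + d = 18
  27a + 9b + 3c + d = 90
Solving the system yields a = 4, b = 0, c = -4, d = -6.
So p(t) = 4t^3 - 4t - 6.
Check: p(1) = -6. ✓

p(t) = 4t^3 - 4t - 6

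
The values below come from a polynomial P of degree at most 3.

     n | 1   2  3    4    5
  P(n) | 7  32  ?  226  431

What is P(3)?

99

The 4 known points determine the degree-3 polynomial uniquely.
Write P(n) = an^3 + bn^2 + cn + d. Substituting each data point gives a linear system:
  a + b + c + d = 7
  8a + 4b + 2c + d = 32
  64a + 16b + 4c + d = 226
  125a + 25b + 5c + d = 431
Solving the system yields a = 3, b = 3, c = -5, d = 6.
So P(n) = 3n^3 + 3n^2 - 5n + 6.
Then P(3) = 99.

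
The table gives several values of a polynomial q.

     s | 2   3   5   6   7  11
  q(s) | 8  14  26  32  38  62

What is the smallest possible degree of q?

Divided differences on the nodes 2, 3, 5, 6, 7, 11:
  order 0: 8  14  26  32  38  62
  order 1: 6  6  6  6  6
  order 2: 0  0  0  0
  order 3: 0  0  0
  order 4: 0  0
  order 5: 0
The order-1 divided differences are all 6 (nonzero) and every higher order vanishes, so the data lies on a polynomial of degree exactly 1.

1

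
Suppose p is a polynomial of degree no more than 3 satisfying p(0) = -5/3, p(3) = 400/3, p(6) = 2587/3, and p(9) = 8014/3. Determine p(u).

Using the Lagrange interpolation formula with nodes 0, 3, 6, 9:
  L_0(u) = (u - 3)(u - 6)(u - 9) / -162
  L_1(u) = u(u - 6)(u - 9) / 54
  L_2(u) = u(u - 3)(u - 9) / -54
  L_3(u) = u(u - 3)(u - 6) / 162
Then p(u) = -5/3·L_0(u) + 400/3·L_1(u) + 2587/3·L_2(u) + 8014/3·L_3(u).
Expanding and collecting terms gives p(u) = 3u^3 + 6u^2 - 5/3.
Check: p(9) = 8014/3. ✓

p(u) = 3u^3 + 6u^2 - 5/3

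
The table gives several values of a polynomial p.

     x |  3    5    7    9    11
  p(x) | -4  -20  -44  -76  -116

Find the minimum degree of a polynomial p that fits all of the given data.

Forward differences of the values at x = 3, 5, 7, 9, 11:
  p  : -4  -20  -44  -76  -116
  Δ  : -16  -24  -32  -40
  Δ^2: -8  -8  -8
  Δ^3: 0  0
  Δ^4: 0
The second differences are constant (-8) and nonzero, while all higher differences vanish, so the minimal degree is 2.

2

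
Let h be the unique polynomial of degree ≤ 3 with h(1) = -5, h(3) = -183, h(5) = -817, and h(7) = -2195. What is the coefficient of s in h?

1

Write h(s) = as^3 + bs^2 + cs + d. Substituting each data point gives a linear system:
  a + b + c + d = -5
  27a + 9b + 3c + d = -183
  125a + 25b + 5c + d = -817
  343a + 49b + 7c + d = -2195
Solving the system yields a = -6, b = -3, c = 1, d = 3.
So h(s) = -6s^3 - 3s^2 + s + 3.
The coefficient of s is 1.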